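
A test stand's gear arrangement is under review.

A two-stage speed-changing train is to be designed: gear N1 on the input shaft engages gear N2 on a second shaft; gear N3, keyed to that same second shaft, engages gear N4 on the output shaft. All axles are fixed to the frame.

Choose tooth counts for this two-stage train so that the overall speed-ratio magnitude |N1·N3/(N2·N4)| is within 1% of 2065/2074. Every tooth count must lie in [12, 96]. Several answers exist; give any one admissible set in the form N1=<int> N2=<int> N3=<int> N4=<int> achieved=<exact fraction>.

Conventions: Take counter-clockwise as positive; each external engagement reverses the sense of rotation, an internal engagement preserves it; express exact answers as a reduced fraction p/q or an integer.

N1=35 N2=34 N3=59 N4=61 achieved=2065/2074

2-stage fixed-axis compound train for ratio 2065/2074
target = 2065/2074 in lowest terms: an exact hit needs N1·N3 = k·2065 and N2·N4 = k·2074 for one integer k, every count in [12, 96]; additionally prefer no 1:1 stage (N1 ≠ N2, N3 ≠ N4)
k = 1: N1·N3 = 2065 = 35·59, N2·N4 = 2074 = 34·61
achieved = 35·59/(34·61) = 2065/2074; |achieved − target| = 0 ≤ 413/41480 ✓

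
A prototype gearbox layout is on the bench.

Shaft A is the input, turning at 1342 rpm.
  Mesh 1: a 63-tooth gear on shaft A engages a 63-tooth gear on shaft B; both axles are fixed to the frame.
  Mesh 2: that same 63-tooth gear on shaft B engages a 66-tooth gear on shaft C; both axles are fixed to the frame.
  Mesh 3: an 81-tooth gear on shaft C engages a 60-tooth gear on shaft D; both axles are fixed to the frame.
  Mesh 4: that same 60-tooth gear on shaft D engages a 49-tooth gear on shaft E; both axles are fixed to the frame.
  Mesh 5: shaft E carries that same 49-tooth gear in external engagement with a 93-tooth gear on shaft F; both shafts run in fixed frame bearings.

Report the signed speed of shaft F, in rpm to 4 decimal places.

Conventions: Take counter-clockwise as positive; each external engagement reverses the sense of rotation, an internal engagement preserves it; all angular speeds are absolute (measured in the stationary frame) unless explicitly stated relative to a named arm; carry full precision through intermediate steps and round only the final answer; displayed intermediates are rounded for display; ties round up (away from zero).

recognized (6 fixed axles, 5 meshes): fixed-axis compound train
mesh 1 [63T→63T]: ω = 1342.0000×63/63 = 1342.0000 rpm, sense flips to −
mesh 2 [63T→66T]: ω = 1342.0000×63/66 = 1281.0000 rpm, sense flips to +
mesh 3 [81T→60T]: ω = 1281.0000×81/60 = 1729.3500 rpm, sense flips to −
mesh 4 [60T→49T]: ω = 1729.3500×60/49 = 2117.5714 rpm, sense flips to +
mesh 5 [49T→93T]: ω = 2117.5714×49/93 = 1115.7097 rpm, sense flips to −
signed output speed = -1115.7097 rpm

-1115.7097 rpm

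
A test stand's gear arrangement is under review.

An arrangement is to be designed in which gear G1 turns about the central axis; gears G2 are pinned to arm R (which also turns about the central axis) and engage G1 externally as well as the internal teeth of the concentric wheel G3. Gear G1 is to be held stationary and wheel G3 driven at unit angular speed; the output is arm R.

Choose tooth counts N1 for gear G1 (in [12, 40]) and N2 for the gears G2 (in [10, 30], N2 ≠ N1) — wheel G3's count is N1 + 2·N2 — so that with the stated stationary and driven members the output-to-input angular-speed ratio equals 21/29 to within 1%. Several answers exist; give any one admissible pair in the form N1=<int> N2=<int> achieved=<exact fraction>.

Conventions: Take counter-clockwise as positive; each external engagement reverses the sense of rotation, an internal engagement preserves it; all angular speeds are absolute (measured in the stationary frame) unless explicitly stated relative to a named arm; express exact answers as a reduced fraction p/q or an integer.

N1=16 N2=13 achieved=21/29

topology: planetary set — design target 21/29, arm = carrier (Willis)
Willis with ω_sun = 0: ω_arm/ω_ring = N3/(N1+N3); set equal to 21/29  ⇒  N3/N1 = (21/29)/(1 − 21/29) = 21/8
N3 = N1 + 2·N2  ⇒  N2/N1 = (N3/N1 − 1)/2 = (21/8 − 1)/2 = 13/16
smallest multiple with N1 ≥ 12 and N2 ≥ 10: k = 1  ⇒  N1 = 1·16 = 16, N2 = 1·13 = 13 (N1 ≤ 40, N2 ≤ 30, N2 ≠ N1 ✓), N3 = 16 + 2·13 = 42
check: N3/(N1+N3) with N1 = 16, N3 = 42 gives 21/29; |achieved − target| = 0 ≤ 21/2900 ✓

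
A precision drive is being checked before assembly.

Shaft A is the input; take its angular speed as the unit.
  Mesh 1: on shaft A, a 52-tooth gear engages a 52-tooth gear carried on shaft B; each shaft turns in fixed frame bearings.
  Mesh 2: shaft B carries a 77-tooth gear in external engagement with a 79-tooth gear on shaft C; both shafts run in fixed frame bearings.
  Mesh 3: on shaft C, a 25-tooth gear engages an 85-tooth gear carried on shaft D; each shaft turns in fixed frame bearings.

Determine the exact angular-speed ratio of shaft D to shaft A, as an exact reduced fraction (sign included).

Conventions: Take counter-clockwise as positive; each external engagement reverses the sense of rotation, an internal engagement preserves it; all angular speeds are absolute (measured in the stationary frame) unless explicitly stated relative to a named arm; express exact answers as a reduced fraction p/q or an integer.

-385/1343

class = fixed-axis compound train [3 meshes; 3 ratios multiply, 3 sense flips]
mesh 1 [52T→52T]: running ratio 1, sense −
mesh 2 [77T→79T]: running ratio 77/79, sense +
mesh 3 [25T→85T]: running ratio 385/1343, sense −
ω_out/ω_in = -385/1343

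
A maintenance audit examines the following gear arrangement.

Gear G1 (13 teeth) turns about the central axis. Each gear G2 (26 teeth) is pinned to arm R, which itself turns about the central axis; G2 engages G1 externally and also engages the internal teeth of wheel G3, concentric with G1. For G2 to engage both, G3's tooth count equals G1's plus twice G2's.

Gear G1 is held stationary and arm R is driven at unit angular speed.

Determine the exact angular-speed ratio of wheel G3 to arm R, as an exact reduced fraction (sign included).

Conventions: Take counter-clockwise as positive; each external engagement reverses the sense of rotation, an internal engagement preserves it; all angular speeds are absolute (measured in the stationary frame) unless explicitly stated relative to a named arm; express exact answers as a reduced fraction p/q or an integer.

recognized (axles ride arm R): planetary set, 13/26/65 teeth
ring teeth: 13 + 2·26 = 65
13(ω_sun−ω_arm) = −65(ω_ring−ω_arm),  ω_sun = 0, ω_arm = 1
ω_ring = 1 − (13/65)(0−1) = 6/5
ω_out/ω_in = 6/5

6/5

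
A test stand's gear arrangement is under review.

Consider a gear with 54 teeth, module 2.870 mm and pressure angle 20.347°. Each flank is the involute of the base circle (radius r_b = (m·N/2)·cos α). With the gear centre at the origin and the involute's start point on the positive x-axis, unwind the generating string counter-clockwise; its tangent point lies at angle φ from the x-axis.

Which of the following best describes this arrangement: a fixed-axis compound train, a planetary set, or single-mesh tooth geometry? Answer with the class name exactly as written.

single-mesh tooth geometry

class = single-mesh tooth geometry [base-circle involute, m = 2.870, 54T]
classification: single-mesh tooth geometry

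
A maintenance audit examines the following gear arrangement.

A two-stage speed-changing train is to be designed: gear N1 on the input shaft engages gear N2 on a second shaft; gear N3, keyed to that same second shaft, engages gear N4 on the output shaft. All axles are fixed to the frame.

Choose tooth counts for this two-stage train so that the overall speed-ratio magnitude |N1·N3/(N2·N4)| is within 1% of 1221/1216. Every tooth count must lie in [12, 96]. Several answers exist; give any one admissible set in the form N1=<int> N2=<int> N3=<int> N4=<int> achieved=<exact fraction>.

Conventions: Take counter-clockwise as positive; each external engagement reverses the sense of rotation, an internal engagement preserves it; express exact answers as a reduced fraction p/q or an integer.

2-stage fixed-axis compound train for ratio 1221/1216
target = 1221/1216 in lowest terms: an exact hit needs N1·N3 = k·1221 and N2·N4 = k·1216 for one integer k, every count in [12, 96]; additionally prefer no 1:1 stage (N1 ≠ N2, N3 ≠ N4)
k = 1: N1·N3 = 1221 = 33·37, N2·N4 = 1216 = 16·76
achieved = 33·37/(16·76) = 1221/1216; |achieved − target| = 0 ≤ 1221/121600 ✓

N1=33 N2=16 N3=37 N4=76 achieved=1221/1216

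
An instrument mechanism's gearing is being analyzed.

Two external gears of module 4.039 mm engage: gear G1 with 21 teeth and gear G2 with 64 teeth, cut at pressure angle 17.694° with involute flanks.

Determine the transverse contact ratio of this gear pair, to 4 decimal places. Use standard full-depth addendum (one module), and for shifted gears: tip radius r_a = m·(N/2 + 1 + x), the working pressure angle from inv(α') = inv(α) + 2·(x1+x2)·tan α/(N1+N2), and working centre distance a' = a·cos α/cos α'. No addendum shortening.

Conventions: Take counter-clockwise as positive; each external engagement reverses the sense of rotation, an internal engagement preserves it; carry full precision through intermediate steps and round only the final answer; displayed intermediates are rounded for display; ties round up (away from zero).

topology: single-mesh involute geometry — m = 4.039, 21T/64T pair
base radii: r_b1 = 40.403247, r_b2 = 123.133705
tip radii: r_a1 = 46.448500, r_a2 = 133.287000
no profile shift: α' = α, a' = a
action lengths: √(r_a1²−r_b1²) = 22.913768, √(r_a2²−r_b2²) = 51.024650
base pitch p_b = π·m·cos α = 12.088623
CR = (22.913768 + 51.024650 − 171.657500·sin 17.69400°)/12.088623 = 1.800535
contact ratio ≈ 1.8005

1.8005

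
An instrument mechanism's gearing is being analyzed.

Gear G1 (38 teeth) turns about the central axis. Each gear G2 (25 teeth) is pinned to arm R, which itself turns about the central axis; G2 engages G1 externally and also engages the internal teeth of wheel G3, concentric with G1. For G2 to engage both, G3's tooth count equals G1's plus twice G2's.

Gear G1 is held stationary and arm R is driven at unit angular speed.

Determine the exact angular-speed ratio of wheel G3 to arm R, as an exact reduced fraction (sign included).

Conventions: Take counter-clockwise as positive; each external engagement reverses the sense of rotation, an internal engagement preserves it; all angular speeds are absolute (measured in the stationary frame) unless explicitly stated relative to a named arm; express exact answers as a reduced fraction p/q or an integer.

63/44

recognized (axles ride arm R): planetary set, 38/25/88 teeth
ring teeth: 38 + 2·25 = 88
38(ω_sun−ω_arm) = −88(ω_ring−ω_arm),  ω_sun = 0, ω_arm = 1
ω_ring = 1 − (38/88)(0−1) = 63/44
ω_out/ω_in = 63/44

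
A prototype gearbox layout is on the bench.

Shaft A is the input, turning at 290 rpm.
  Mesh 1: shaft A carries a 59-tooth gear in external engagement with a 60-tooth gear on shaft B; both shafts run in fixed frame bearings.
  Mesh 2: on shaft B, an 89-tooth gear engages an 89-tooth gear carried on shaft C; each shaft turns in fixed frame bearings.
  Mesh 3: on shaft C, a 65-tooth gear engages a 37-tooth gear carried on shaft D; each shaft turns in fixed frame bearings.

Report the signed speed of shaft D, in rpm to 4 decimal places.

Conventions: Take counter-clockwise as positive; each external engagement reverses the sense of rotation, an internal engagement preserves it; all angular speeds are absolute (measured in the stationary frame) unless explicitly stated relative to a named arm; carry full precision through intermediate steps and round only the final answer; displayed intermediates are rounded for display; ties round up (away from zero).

-500.9685 rpm

topology: fixed-axis compound train — 3 meshes, A→D
mesh 1 [59T→60T]: ω = 290.0000×59/60 = 285.1667 rpm, sense flips to −
mesh 2 [89T→89T]: ω = 285.1667×89/89 = 285.1667 rpm, sense flips to +
mesh 3 [65T→37T]: ω = 285.1667×65/37 = 500.9685 rpm, sense flips to −
signed output speed = -500.9685 rpm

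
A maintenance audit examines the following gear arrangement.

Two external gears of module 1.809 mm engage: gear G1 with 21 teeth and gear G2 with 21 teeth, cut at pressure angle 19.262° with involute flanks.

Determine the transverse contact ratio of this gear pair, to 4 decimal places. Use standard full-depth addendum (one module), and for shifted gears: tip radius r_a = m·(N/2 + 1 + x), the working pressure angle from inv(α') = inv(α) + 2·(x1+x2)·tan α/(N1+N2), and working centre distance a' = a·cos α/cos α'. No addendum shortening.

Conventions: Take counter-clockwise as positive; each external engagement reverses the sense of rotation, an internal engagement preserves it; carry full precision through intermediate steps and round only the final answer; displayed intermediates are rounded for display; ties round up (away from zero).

1.5962

recognized (one external pair, fixed centres): single-mesh tooth geometry, m = 1.809, N1 = 21, N2 = 21
base radii: r_b1 = 17.931187, r_b2 = 17.931187
tip radii: r_a1 = 20.803500, r_a2 = 20.803500
no profile shift: α' = α, a' = a
action lengths: √(r_a1²−r_b1²) = 10.547898, √(r_a2²−r_b2²) = 10.547898
base pitch p_b = π·m·cos α = 5.364999
CR = (10.547898 + 10.547898 − 37.989000·sin 19.26200°)/5.364999 = 1.596210
contact ratio ≈ 1.5962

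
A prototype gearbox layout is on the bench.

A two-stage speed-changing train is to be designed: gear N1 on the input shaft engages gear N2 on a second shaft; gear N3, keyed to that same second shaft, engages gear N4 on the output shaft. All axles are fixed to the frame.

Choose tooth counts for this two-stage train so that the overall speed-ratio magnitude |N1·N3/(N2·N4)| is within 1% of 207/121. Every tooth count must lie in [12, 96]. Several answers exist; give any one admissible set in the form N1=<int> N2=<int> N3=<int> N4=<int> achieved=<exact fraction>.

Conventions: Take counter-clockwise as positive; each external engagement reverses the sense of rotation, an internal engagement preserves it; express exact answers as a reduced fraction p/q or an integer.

2-stage fixed-axis compound train for ratio 207/121
target = 207/121 in lowest terms: an exact hit needs N1·N3 = k·207 and N2·N4 = k·121 for one integer k, every count in [12, 96]; additionally prefer no 1:1 stage (N1 ≠ N2, N3 ≠ N4)
k = 1…3: no 1:1-free in-range split of k·207 and k·121 into factor pairs; take k = 4
k = 4: N1·N3 = 828 = 12·69, N2·N4 = 484 = 22·22
achieved = 12·69/(22·22) = 207/121; |achieved − target| = 0 ≤ 207/12100 ✓

N1=12 N2=22 N3=69 N4=22 achieved=207/121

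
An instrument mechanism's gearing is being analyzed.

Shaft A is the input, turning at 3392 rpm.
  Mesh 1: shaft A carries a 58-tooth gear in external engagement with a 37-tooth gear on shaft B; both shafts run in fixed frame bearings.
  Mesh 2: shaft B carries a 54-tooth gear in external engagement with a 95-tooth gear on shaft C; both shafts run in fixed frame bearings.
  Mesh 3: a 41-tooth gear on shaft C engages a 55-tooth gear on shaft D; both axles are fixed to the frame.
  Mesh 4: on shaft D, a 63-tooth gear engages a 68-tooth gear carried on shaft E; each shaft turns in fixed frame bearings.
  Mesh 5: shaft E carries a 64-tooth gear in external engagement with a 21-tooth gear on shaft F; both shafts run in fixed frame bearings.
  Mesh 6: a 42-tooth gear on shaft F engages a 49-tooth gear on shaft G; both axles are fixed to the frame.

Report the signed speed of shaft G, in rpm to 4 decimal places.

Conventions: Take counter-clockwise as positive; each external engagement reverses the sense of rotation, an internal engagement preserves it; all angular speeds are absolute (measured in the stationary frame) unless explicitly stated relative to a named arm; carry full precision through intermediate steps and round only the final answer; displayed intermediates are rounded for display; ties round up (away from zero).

topology: fixed-axis compound train — 6 meshes, A→G
mesh 1 [58T→37T]: ω = 3392.0000×58/37 = 5317.1892 rpm, sense flips to −
mesh 2 [54T→95T]: ω = 5317.1892×54/95 = 3022.4023 rpm, sense flips to +
mesh 3 [41T→55T]: ω = 3022.4023×41/55 = 2253.0635 rpm, sense flips to −
mesh 4 [63T→68T]: ω = 2253.0635×63/68 = 2087.3971 rpm, sense flips to +
mesh 5 [64T→21T]: ω = 2087.3971×64/21 = 6361.5911 rpm, sense flips to −
mesh 6 [42T→49T]: ω = 6361.5911×42/49 = 5452.7924 rpm, sense flips to +
signed output speed = +5452.7924 rpm

+5452.7924 rpm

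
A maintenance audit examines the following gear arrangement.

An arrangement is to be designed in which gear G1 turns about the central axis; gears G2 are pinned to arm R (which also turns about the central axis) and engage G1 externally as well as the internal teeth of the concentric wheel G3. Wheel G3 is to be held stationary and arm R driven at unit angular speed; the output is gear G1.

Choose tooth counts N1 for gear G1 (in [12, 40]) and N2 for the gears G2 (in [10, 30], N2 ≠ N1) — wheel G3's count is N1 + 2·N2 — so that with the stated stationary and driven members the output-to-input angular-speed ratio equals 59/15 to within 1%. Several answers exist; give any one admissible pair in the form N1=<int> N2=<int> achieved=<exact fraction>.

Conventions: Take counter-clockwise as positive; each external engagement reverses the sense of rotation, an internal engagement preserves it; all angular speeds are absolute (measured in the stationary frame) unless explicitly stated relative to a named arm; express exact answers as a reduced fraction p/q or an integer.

topology: planetary set — design target 59/15, arm = carrier (Willis)
Willis with ω_ring = 0: ω_sun/ω_arm = (N1+N3)/N1; set equal to 59/15  ⇒  N3/N1 = 59/15 − 1 = 44/15
N3 = N1 + 2·N2  ⇒  N2/N1 = (N3/N1 − 1)/2 = (44/15 − 1)/2 = 29/30
smallest multiple with N1 ≥ 12 and N2 ≥ 10: k = 1  ⇒  N1 = 1·30 = 30, N2 = 1·29 = 29 (N1 ≤ 40, N2 ≤ 30, N2 ≠ N1 ✓), N3 = 30 + 2·29 = 88
check: (N1+N3)/N1 with N1 = 30, N3 = 88 gives 59/15; |achieved − target| = 0 ≤ 59/1500 ✓

N1=30 N2=29 achieved=59/15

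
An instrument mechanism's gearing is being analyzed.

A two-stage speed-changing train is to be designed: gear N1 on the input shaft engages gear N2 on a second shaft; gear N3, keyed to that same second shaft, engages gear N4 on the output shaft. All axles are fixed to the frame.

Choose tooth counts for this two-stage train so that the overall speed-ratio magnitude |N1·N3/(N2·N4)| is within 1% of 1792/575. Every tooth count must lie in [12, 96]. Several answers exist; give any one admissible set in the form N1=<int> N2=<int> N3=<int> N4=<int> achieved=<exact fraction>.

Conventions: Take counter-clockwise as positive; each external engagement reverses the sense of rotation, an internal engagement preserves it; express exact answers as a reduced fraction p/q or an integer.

N1=28 N2=23 N3=64 N4=25 achieved=1792/575

design class (target 1792/575): fixed-axis compound train
target = 1792/575 in lowest terms: an exact hit needs N1·N3 = k·1792 and N2·N4 = k·575 for one integer k, every count in [12, 96]; additionally prefer no 1:1 stage (N1 ≠ N2, N3 ≠ N4)
k = 1: N1·N3 = 1792 = 28·64, N2·N4 = 575 = 23·25
achieved = 28·64/(23·25) = 1792/575; |achieved − target| = 0 ≤ 448/14375 ✓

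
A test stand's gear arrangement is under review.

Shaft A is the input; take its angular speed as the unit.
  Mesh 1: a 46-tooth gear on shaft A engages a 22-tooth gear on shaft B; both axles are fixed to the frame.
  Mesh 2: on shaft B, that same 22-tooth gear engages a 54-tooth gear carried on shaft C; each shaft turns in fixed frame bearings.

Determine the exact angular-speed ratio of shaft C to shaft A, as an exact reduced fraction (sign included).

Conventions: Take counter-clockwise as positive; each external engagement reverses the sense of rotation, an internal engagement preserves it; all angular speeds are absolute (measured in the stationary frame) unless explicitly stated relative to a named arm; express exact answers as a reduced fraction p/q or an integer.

23/27

class = fixed-axis compound train [2 meshes; 2 ratios multiply, 2 sense flips]
mesh 1 [46T→22T]: running ratio 23/11, sense −
mesh 2 [22T→54T]: running ratio 23/27, sense +
ω_out/ω_in = 23/27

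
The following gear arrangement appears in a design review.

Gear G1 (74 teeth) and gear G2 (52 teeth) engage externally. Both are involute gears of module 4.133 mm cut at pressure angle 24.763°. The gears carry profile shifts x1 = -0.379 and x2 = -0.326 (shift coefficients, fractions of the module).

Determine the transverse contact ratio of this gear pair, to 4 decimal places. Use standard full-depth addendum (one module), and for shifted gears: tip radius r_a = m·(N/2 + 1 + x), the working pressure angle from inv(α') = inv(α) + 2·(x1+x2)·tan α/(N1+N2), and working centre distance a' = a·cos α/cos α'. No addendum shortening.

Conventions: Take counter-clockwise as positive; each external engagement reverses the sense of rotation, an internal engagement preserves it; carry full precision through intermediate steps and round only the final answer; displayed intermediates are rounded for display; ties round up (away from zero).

recognized (one external pair, fixed centres): single-mesh tooth geometry, m = 4.133, N1 = 74, N2 = 52
base radii: r_b1 = 138.859633, r_b2 = 97.577039
tip radii: r_a1 = 155.487593, r_a2 = 110.243642
inv(α') = inv(24.763°) + 2·(-0.379-0.326)·tan α/(74+52) = 0.02392361  ⇒  α' = 23.27442°
a' = a·cos α / cos α' = 260.3790·cos 24.763°/cos 23.27442° = 257.381646
action lengths: √(r_a1²−r_b1²) = 69.959946, √(r_a2²−r_b2²) = 51.306745
base pitch p_b = π·m·cos α = 11.790281
CR = (69.959946 + 51.306745 − 257.381646·sin 23.27442°)/11.790281 = 1.659510
contact ratio ≈ 1.6595

1.6595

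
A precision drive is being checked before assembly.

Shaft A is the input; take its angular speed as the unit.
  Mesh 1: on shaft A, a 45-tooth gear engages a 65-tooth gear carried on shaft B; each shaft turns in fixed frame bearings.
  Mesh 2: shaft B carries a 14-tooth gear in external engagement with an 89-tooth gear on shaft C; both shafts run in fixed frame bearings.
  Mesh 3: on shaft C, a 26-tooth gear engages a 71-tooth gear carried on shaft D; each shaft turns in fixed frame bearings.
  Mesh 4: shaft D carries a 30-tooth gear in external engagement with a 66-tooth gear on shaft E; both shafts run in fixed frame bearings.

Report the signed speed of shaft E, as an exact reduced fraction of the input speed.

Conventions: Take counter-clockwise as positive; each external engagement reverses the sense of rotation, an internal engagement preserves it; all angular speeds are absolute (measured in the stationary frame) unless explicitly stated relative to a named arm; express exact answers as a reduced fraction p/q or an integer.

4-mesh fixed-axis compound train (all bearings frame-fixed)
mesh 1 [45T→65T]: |ω|/ω_in = 1×45/65 = 9/13, sense flips to −
mesh 2 [14T→89T]: |ω|/ω_in = (9/13)×14/89 = 126/1157, sense flips to +
mesh 3 [26T→71T]: |ω|/ω_in = (126/1157)×26/71 = 252/6319, sense flips to −
mesh 4 [30T→66T]: |ω|/ω_in = (252/6319)×30/66 = 1260/69509, sense flips to +
signed output speed (× input speed) = 1260/69509

1260/69509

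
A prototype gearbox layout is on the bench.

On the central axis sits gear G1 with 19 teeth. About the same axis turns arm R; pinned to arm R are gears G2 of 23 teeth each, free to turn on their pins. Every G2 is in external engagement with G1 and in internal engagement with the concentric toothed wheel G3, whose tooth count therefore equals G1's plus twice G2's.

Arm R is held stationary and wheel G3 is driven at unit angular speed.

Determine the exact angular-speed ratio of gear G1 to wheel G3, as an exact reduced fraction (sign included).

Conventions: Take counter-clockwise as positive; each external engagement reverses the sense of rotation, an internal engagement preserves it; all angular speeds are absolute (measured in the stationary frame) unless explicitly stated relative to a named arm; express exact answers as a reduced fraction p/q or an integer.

-65/19

class = planetary set [G3 = 19+2·23 = 65; Willis about the carrier]
ring teeth: 19 + 2·23 = 65
19(ω_sun−ω_arm) = −65(ω_ring−ω_arm),  ω_arm = 0, ω_ring = 1
ω_sun = 0 − (65/19)(1−0) = -65/19
ω_out/ω_in = -65/19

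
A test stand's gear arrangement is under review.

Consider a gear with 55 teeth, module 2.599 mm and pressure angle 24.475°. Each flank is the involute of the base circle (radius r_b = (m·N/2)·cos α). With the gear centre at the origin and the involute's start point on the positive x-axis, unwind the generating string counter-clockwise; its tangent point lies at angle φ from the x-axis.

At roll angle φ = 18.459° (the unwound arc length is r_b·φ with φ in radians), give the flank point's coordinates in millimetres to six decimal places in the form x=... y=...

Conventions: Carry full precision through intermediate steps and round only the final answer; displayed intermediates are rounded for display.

single-mesh involute tooth geometry (55T wheel at module 2.599)
pitch radius r_p = m·N/2 = 2.599·55/2 = 71.472500
base radius r_b = r_p·cos α = 71.472500·cos 24.475° = 65.050133
roll angle φ = 18.459° = 0.32217033 rad
x = r_b·(cos φ + φ·sin φ) = 68.338935
y = r_b·(sin φ − φ·cos φ) = 0.717578

x=68.338935 y=0.717578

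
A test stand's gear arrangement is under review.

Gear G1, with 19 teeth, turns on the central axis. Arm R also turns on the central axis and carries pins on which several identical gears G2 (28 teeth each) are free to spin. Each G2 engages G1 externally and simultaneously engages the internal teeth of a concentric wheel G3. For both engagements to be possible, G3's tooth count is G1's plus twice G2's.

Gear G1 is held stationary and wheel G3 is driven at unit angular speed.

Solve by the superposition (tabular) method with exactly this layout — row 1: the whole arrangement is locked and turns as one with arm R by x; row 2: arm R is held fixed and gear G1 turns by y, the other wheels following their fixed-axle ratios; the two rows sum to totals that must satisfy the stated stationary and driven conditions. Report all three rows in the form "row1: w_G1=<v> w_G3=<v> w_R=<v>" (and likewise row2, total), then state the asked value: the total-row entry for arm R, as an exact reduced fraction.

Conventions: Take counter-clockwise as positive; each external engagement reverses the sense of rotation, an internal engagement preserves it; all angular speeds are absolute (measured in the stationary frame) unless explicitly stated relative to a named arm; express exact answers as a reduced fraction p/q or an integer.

recognized (axles ride arm R): planetary set, 19/28/75 teeth
row 1: whole set turns with the arm by x
row 2 — arm fixed, fixed-axis ratios: sun y, ring −(19/75)·y, arm 0
boundary: total ω_sun = x + y = 0 and total ω_ring = x − (19/75)·y = 1  ⇒  y = -75/94, x = 75/94
row 2 ring = −(19/75)·(-75/94) = 19/94
totals (row 1 + row 2): sun 75/94 + (-75/94) = 0, ring 75/94 + 19/94 = 1, arm 75/94 + 0 = 75/94
asked cell (total, arm) = 75/94

row1: w_G1=75/94 w_G3=75/94 w_R=75/94
row2: w_G1=-75/94 w_G3=19/94 w_R=0
total: w_G1=0 w_G3=1 w_R=75/94
asked value: 75/94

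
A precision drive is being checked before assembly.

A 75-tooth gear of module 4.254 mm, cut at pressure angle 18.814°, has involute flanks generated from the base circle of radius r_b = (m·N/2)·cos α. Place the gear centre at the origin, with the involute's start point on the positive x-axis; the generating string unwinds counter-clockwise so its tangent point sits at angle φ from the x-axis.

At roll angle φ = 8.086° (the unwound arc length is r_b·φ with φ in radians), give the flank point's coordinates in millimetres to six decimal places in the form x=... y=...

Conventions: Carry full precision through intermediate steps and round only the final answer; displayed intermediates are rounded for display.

topology: single-mesh involute geometry — m = 4.254, N = 75
pitch radius r_p = m·N/2 = 4.254·75/2 = 159.525000
base radius r_b = r_p·cos α = 159.525000·cos 18.814° = 151.001657
roll angle φ = 8.086° = 0.14112732 rad
x = r_b·(cos φ + φ·sin φ) = 152.497922
y = r_b·(sin φ − φ·cos φ) = 0.141198

x=152.497922 y=0.141198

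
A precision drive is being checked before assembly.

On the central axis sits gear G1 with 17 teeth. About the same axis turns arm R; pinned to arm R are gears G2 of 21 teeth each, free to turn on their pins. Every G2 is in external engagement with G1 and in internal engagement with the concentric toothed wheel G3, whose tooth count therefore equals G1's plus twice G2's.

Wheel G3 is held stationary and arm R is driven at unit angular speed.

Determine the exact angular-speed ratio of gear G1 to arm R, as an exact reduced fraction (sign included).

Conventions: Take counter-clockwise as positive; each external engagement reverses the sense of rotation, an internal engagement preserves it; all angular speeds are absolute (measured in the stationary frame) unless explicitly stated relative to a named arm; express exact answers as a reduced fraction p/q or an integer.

76/17

class = planetary set [G3 = 17+2·21 = 59; Willis about the carrier]
ring teeth: 17 + 2·21 = 59
17(ω_sun−ω_arm) = −59(ω_ring−ω_arm),  ω_ring = 0, ω_arm = 1
ω_sun = 1 − (59/17)(0−1) = 76/17
ω_out/ω_in = 76/17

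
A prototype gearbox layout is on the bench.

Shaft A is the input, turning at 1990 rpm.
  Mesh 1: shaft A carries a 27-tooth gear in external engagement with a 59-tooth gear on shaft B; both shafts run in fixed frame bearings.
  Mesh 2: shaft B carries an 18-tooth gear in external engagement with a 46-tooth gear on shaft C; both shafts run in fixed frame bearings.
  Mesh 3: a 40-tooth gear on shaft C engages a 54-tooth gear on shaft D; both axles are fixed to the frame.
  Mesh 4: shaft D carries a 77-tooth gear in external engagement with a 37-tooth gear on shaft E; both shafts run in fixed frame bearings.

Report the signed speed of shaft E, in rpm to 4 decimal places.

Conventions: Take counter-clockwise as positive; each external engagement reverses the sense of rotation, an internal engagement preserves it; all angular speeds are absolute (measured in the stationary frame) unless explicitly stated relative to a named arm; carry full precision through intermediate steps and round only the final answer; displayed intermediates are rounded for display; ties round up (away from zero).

+549.3318 rpm

4-mesh fixed-axis compound train (all bearings frame-fixed)
mesh 1 [27T→59T]: ω = 1990.0000×27/59 = 910.6780 rpm, sense flips to −
mesh 2 [18T→46T]: ω = 910.6780×18/46 = 356.3522 rpm, sense flips to +
mesh 3 [40T→54T]: ω = 356.3522×40/54 = 263.9646 rpm, sense flips to −
mesh 4 [77T→37T]: ω = 263.9646×77/37 = 549.3318 rpm, sense flips to +
signed output speed = +549.3318 rpm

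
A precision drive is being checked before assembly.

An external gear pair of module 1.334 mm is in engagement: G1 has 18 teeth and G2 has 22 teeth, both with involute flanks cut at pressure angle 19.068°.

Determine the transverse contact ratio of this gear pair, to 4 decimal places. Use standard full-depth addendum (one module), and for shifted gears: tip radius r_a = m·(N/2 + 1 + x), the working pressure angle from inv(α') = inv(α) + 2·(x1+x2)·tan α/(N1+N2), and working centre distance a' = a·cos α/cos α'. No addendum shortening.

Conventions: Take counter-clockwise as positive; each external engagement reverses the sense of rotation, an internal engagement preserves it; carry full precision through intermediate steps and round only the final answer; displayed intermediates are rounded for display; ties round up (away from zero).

1.5886

topology: single-mesh involute geometry — m = 1.334, 18T/22T pair
base radii: r_b1 = 11.347249, r_b2 = 13.868860
tip radii: r_a1 = 13.340000, r_a2 = 16.008000
no profile shift: α' = α, a' = a
action lengths: √(r_a1²−r_b1²) = 7.013953, √(r_a2²−r_b2²) = 7.994422
base pitch p_b = π·m·cos α = 3.960937
CR = (7.013953 + 7.994422 − 26.680000·sin 19.06800°)/3.960937 = 1.588585
contact ratio ≈ 1.5886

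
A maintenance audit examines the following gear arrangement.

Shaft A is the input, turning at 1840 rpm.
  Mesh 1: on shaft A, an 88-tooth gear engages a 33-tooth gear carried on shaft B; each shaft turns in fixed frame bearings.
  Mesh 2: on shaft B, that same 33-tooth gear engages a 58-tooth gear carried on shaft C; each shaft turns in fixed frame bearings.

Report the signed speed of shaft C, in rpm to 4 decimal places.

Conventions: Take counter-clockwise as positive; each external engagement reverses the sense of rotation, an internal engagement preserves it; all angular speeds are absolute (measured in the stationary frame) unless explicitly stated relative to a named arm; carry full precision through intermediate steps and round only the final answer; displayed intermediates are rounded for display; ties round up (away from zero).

+2791.7241 rpm

topology: fixed-axis compound train — 2 meshes, A→C
mesh 1 [88T→33T]: ω = 1840.0000×88/33 = 4906.6667 rpm, sense flips to −
mesh 2 [33T→58T]: ω = 4906.6667×33/58 = 2791.7241 rpm, sense flips to +
signed output speed = +2791.7241 rpm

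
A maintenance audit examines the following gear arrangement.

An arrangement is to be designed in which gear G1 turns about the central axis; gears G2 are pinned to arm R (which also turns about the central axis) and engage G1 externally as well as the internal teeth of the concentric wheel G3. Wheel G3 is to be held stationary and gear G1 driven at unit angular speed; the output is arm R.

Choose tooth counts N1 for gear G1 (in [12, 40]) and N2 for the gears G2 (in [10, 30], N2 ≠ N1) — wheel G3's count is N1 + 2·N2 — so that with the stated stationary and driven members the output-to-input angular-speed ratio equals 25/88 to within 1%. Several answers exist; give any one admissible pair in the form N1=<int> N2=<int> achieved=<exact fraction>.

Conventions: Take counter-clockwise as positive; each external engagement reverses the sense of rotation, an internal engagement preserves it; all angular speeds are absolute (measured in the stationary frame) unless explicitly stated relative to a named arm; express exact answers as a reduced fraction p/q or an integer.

design class (target 25/88): planetary set
Willis with ω_ring = 0: ω_arm/ω_sun = N1/(N1+N3); set equal to 25/88  ⇒  N3/N1 = 1/(25/88) − 1 = 63/25
N3 = N1 + 2·N2  ⇒  N2/N1 = (N3/N1 − 1)/2 = (63/25 − 1)/2 = 19/25
smallest multiple with N1 ≥ 12 and N2 ≥ 10: k = 1  ⇒  N1 = 1·25 = 25, N2 = 1·19 = 19 (N1 ≤ 40, N2 ≤ 30, N2 ≠ N1 ✓), N3 = 25 + 2·19 = 63
check: N1/(N1+N3) with N1 = 25, N3 = 63 gives 25/88; |achieved − target| = 0 ≤ 1/352 ✓

N1=25 N2=19 achieved=25/88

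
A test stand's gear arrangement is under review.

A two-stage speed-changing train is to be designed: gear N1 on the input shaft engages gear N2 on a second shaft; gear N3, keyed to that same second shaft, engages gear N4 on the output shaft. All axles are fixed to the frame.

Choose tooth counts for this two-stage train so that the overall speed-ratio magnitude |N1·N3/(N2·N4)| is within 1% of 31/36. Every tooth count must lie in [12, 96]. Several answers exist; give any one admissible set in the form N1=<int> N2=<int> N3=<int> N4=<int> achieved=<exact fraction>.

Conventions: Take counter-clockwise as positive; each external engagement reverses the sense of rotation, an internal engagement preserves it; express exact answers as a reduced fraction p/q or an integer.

2-stage fixed-axis compound train for ratio 31/36
target = 31/36 in lowest terms: an exact hit needs N1·N3 = k·31 and N2·N4 = k·36 for one integer k, every count in [12, 96]; additionally prefer no 1:1 stage (N1 ≠ N2, N3 ≠ N4)
k = 1…11: no 1:1-free in-range split of k·31 and k·36 into factor pairs; take k = 12
k = 12: N1·N3 = 372 = 12·31, N2·N4 = 432 = 36·12
achieved = 12·31/(36·12) = 31/36; |achieved − target| = 0 ≤ 31/3600 ✓

N1=12 N2=36 N3=31 N4=12 achieved=31/36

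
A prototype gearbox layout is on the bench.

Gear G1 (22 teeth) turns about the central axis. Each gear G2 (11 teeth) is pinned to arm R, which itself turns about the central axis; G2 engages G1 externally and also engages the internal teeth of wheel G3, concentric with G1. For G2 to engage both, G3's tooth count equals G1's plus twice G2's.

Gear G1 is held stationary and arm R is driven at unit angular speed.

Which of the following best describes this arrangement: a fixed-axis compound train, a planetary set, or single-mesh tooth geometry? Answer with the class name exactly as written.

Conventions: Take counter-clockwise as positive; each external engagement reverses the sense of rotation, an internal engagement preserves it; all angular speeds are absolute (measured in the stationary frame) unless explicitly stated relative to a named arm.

planetary set

recognized (axles ride arm R): planetary set, 22/11/44 teeth
classification: planetary set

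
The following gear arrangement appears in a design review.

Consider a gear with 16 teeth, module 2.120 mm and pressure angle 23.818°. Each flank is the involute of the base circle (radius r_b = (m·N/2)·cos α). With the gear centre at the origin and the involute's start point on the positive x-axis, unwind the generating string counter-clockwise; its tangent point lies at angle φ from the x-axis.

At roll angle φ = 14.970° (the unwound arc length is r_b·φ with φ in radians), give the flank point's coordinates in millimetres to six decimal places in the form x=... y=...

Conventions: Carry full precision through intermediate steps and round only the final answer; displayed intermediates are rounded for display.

recognized (one wheel, involute flank): single-mesh tooth geometry, m = 2.120, N = 16
pitch radius r_p = m·N/2 = 2.120·16/2 = 16.960000
base radius r_b = r_p·cos α = 16.960000·cos 23.818° = 15.515565
roll angle φ = 14.970° = 0.26127579 rad
x = r_b·(cos φ + φ·sin φ) = 16.036147
y = r_b·(sin φ − φ·cos φ) = 0.091617

x=16.036147 y=0.091617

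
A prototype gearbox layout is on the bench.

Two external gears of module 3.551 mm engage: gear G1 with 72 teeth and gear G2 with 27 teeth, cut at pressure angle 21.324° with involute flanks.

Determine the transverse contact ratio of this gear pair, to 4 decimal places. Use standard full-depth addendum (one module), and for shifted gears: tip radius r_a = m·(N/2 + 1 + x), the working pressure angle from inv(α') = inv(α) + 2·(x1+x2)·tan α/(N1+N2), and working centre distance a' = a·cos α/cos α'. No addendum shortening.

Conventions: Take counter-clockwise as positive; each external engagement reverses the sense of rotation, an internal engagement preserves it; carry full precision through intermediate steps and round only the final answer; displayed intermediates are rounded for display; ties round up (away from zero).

1.6574

recognized (one external pair, fixed centres): single-mesh tooth geometry, m = 3.551, N1 = 72, N2 = 27
base radii: r_b1 = 119.084218, r_b2 = 44.656582
tip radii: r_a1 = 131.387000, r_a2 = 51.489500
no profile shift: α' = α, a' = a
action lengths: √(r_a1²−r_b1²) = 55.511195, √(r_a2²−r_b2²) = 25.631198
base pitch p_b = π·m·cos α = 10.392058
CR = (55.511195 + 25.631198 − 175.774500·sin 21.32400°)/10.392058 = 1.657371
contact ratio ≈ 1.6574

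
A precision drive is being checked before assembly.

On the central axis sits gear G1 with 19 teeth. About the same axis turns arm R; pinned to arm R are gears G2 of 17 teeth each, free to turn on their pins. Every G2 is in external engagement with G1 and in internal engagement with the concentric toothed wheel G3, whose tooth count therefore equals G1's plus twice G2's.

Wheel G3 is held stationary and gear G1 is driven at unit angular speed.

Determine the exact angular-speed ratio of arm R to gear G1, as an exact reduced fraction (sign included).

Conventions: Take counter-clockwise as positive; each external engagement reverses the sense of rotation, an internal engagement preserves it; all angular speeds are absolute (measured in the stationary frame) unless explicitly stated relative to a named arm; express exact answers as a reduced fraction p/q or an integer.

19/72

recognized (axles ride arm R): planetary set, 19/17/53 teeth
ring teeth: 19 + 2·17 = 53
19(ω_sun−ω_arm) = −53(ω_ring−ω_arm),  ω_ring = 0, ω_sun = 1
19(1−ω_arm) = −53(0−ω_arm)  ⇒  72·ω_arm = 19  ⇒  ω_arm = 19/72
ω_out/ω_in = 19/72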